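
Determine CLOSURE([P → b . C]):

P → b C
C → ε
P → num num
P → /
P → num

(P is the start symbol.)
{ [C → .], [P → b . C] }

Start with: [P → b . C]
  [P → b . C] has the dot before C: add [C → .]
No further items can be added.

CLOSURE = { [C → .], [P → b . C] }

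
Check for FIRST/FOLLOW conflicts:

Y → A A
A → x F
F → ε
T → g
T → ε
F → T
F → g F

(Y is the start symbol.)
No FIRST/FOLLOW conflicts.

Nullable non-terminals: F, T.
FIRST sets used below: FIRST(T) = { 'g', ε }

F: nullable alternative(s) F → ε, F → T; FOLLOW(F) = { $, 'x' }
  F → ε: FIRST \ {ε} = { } — disjoint from FOLLOW(F)
  F → T: FIRST \ {ε} = { 'g' } — disjoint from FOLLOW(F)
  F → g F: FIRST \ {ε} = { 'g' } — disjoint from FOLLOW(F)

T: nullable alternative(s) T → ε; FOLLOW(T) = { $, 'x' }
  T → g: FIRST \ {ε} = { 'g' } — disjoint from FOLLOW(T)
  T → ε: FIRST \ {ε} = { } — this is the only nullable alternative, skip

A, Y have no nullable alternative, so no FIRST/FOLLOW check is needed there.

No FIRST/FOLLOW conflicts found.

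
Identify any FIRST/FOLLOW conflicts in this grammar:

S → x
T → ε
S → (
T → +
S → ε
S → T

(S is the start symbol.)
A FIRST/FOLLOW conflict occurs when a non-terminal N has a nullable alternative N → β (β ⇒* ε) and another alternative N → α with FIRST(α) ∩ FOLLOW(N) ≠ ∅: on such a lookahead the parser cannot decide between expanding α and letting N vanish via β.

Nullable non-terminals: S, T.
FIRST sets used below: FIRST(T) = { '+', ε }

S: nullable alternative(s) S → ε, S → T; FOLLOW(S) = { $ }
  S → x: FIRST \ {ε} = { 'x' } — disjoint from FOLLOW(S)
  S → (: FIRST \ {ε} = { '(' } — disjoint from FOLLOW(S)
  S → ε: FIRST \ {ε} = { } — disjoint from FOLLOW(S)
  S → T: FIRST \ {ε} = { '+' } — disjoint from FOLLOW(S)

T: nullable alternative(s) T → ε; FOLLOW(T) = { $ }
  T → ε: FIRST \ {ε} = { } — this is the only nullable alternative, skip
  T → +: FIRST \ {ε} = { '+' } — disjoint from FOLLOW(T)

No FIRST/FOLLOW conflicts found.

Answer: No FIRST/FOLLOW conflicts.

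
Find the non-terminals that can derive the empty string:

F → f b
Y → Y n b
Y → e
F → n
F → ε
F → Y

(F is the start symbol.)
ε-productions: F → ε
So F is immediately nullable.
No further non-terminal can be added: every production for the remaining non-terminals contains a terminal or a non-nullable non-terminal.
Nullable = { 'F' }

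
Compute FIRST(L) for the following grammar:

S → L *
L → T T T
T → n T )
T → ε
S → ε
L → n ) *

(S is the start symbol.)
{ 'n', ε }

FIRST sets of the other non-terminals involved (by the same procedure, iterated to a fixed point):
  FIRST(T) = { 'n', ε }

From L → T T T:
  - T is a non-terminal: add FIRST(T) \ {ε} = { 'n' }
    T is nullable, so continue to the next symbol
  - T is a non-terminal: add FIRST(T) \ {ε} = { 'n' }
    T is nullable, so continue to the next symbol
  - T is a non-terminal: add FIRST(T) \ {ε} = { 'n' }
    T is nullable and nothing follows, so the whole right-hand side can vanish: ε ∈ FIRST(L)
From L → n ) *:
  - n is a terminal: add 'n' and stop

Collecting: FIRST(L) = { 'n', ε }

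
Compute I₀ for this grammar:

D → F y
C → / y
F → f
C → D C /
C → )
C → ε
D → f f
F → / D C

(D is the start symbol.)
First, augment the grammar with D' → D
I₀ = CLOSURE({ [D' → . D] }):
  [D' → . D] has the dot before D: add [D → . F y], [D → . f f]
  [D → . F y] has the dot before F: add [F → . f], [F → . / D C]
No further items can be added.

I₀ = { [D → . F y], [D → . f f], [D' → . D], [F → . / D C], [F → . f] }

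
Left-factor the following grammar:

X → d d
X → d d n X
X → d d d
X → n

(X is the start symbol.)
X → d d X'
X' → ε
X' → n X
X' → d
X → n

Left-factoring transforms A → αβ₁ | αβ₂ into A → αA' and A' → β₁ | β₂
(α is the longest common prefix among the alternatives). Repeat until
no nonterminal has two alternatives with a common prefix.

Round 1: X has alternatives sharing prefix 'd d'. Introduce X': X → d d X'
  Add: X' → ε
  Add: X' → n X
  Add: X' → d

No remaining common prefixes — done.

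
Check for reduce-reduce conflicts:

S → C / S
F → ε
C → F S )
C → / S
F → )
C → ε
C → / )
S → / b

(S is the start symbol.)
A reduce-reduce conflict occurs when an LR(0) state has two complete items [A → α .] and [B → β .] — both call for a reduction, and with no lookahead the parser cannot choose between them.

Augment with S' → S and build the canonical LR(0) collection (I0 = CLOSURE({[S' → . S]}), then GOTO on every symbol after a dot until no new states appear). It has 13 states:
  I0: { [C → . / )], [C → . / S], [C → . F S )], [C → .], [F → . )], [F → .], [S → . / b], [S → . C / S], [S' → . S] }  — shift, 2 reduces
  I1: { [F → ) .] }  — reduce
  I2: { [C → . / )], [C → . / S], [C → . F S )], [C → .], [C → / . )], [C → / . S], [F → . )], [F → .], [S → . / b], [S → . C / S], [S → / . b] }  — shift, 2 reduces
  I3: { [S → C . / S] }  — shift
  I4: { [C → . / )], [C → . / S], [C → . F S )], [C → .], [C → F . S )], [F → . )], [F → .], [S → . / b], [S → . C / S] }  — shift, 2 reduces
  I5: { [S' → S .] }  — accept
  I6: { [C → F S . )] }  — shift
  I7: { [C → F S ) .] }  — reduce
  I8: { [C → . / )], [C → . / S], [C → . F S )], [C → .], [F → . )], [F → .], [S → . / b], [S → . C / S], [S → C / . S] }  — shift, 2 reduces
  I9: { [S → C / S .] }  — reduce
  I10: { [C → / ) .], [F → ) .] }  — 2 reduces
  I11: { [C → / S .] }  — reduce
  I12: { [S → / b .] }  — reduce

I0 contains complete items [C → .], [F → .] — reduce-reduce conflict.
I2 contains complete items [C → .], [F → .] — reduce-reduce conflict.
I4 contains complete items [C → .], [F → .] — reduce-reduce conflict.
I8 contains complete items [C → .], [F → .] — reduce-reduce conflict.
I10 contains complete items [C → / ) .], [F → ) .] — reduce-reduce conflict.

Answer: Yes — I0: [C → .] vs [F → .]; I2: [C → .] vs [F → .]; I4: [C → .] vs [F → .]; I8: [C → .] vs [F → .]; I10: [C → / ) .] vs [F → ) .]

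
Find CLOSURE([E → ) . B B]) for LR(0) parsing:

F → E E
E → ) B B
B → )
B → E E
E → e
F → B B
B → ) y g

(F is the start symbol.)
{ [B → . ) y g], [B → . )], [B → . E E], [E → ) . B B], [E → . ) B B], [E → . e] }

To compute CLOSURE, for each item [A → α.Bβ] where B is a non-terminal, add [B → .γ] for all productions B → γ; repeat for the newly added items until nothing changes.

Start with: [E → ) . B B]
  [E → ) . B B] has the dot before B: add [B → . )], [B → . E E], [B → . ) y g]
  [B → . E E] has the dot before E: add [E → . ) B B], [E → . e]
No further items can be added.

CLOSURE = { [B → . ) y g], [B → . )], [B → . E E], [E → ) . B B], [E → . ) B B], [E → . e] }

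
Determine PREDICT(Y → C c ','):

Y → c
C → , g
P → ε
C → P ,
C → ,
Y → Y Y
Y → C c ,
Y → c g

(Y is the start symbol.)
PREDICT(Y → C c ',') = (FIRST(RHS) \ {ε}) ∪ (FOLLOW(Y) if ε ∈ FIRST(RHS), i.e. RHS ⇒* ε)
FIRST(C) = { ',' }
FIRST(C c ',') = { ',' }
ε ∉ FIRST(C c ','), so FOLLOW(Y) is not added.
PREDICT(Y → C c ',') = { ',' }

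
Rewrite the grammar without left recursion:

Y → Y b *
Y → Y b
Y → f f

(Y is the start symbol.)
Y → f f Y'
Y' → b * Y'
Y' → b Y'
Y' → ε

Y is directly left-recursive. The standard transformation for
  A → A α₁ | ... | A α_m | β₁ | ... | β_n
is
  A  → β₁ A' | ... | β_n A'
  A' → α₁ A' | ... | α_m A' | ε

Y → f f becomes Y → f f Y'
Y → Y b * becomes Y' → b * Y'
Y → Y b becomes Y' → b Y'
Add Y' → ε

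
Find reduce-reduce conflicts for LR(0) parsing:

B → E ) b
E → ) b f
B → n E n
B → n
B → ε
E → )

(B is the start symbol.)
A reduce-reduce conflict occurs when an LR(0) state has two complete items [A → α .] and [B → β .] — both call for a reduction, and with no lookahead the parser cannot choose between them.

Augment with B' → B and build the canonical LR(0) collection (I0 = CLOSURE({[B' → . B]}), then GOTO on every symbol after a dot until no new states appear). It has 11 states:
  I0: { [B → . E ) b], [B → . n E n], [B → . n], [B → .], [B' → . B], [E → . ) b f], [E → . )] }  — shift, reduce
  I1: { [E → ) . b f], [E → ) .] }  — shift, reduce
  I2: { [B' → B .] }  — accept
  I3: { [B → E . ) b] }  — shift
  I4: { [B → n . E n], [B → n .], [E → . ) b f], [E → . )] }  — shift, reduce
  I5: { [B → n E . n] }  — shift
  I6: { [B → n E n .] }  — reduce
  I7: { [B → E ) . b] }  — shift
  I8: { [B → E ) b .] }  — reduce
  I9: { [E → ) b . f] }  — shift
  I10: { [E → ) b f .] }  — reduce

No state contains more than one complete item.

Answer: No reduce-reduce conflicts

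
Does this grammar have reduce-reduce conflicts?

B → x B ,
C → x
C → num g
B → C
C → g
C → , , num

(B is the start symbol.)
No reduce-reduce conflicts

A reduce-reduce conflict occurs when an LR(0) state has two complete items [A → α .] and [B → β .] — both call for a reduction, and with no lookahead the parser cannot choose between them.

Augment with B' → B and build the canonical LR(0) collection (I0 = CLOSURE({[B' → . B]}), then GOTO on every symbol after a dot until no new states appear). It has 12 states:
  I0: { [B → . C], [B → . x B ,], [B' → . B], [C → . , , num], [C → . g], [C → . num g], [C → . x] }  — shift
  I1: { [C → , . , num] }  — shift
  I2: { [B' → B .] }  — accept
  I3: { [B → C .] }  — reduce
  I4: { [C → g .] }  — reduce
  I5: { [C → num . g] }  — shift
  I6: { [B → . C], [B → . x B ,], [B → x . B ,], [C → . , , num], [C → . g], [C → . num g], [C → . x], [C → x .] }  — shift, reduce
  I7: { [B → x B . ,] }  — shift
  I8: { [B → x B , .] }  — reduce
  I9: { [C → num g .] }  — reduce
  I10: { [C → , , . num] }  — shift
  I11: { [C → , , num .] }  — reduce

No state contains more than one complete item.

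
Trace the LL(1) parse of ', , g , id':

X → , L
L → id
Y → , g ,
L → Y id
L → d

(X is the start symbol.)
LL(1) parsing maintains a stack (initially the start symbol over $) and the input. At each step: if the stack top is a terminal, match it against the current input token; if it is a non-terminal N, replace it with the RHS of M[N, lookahead] (the unique production whose predict set contains the lookahead).

Stack is shown with the top on the left.

Stack       Input         Action
--------------------------------
X $         , , g , id $  output X → , L
, L $       , , g , id $  match ','
L $         , g , id $    output L → Y id
Y id $      , g , id $    output Y → , g ,
, g , id $  , g , id $    match ','
g , id $    g , id $      match 'g'
, id $      , id $        match ','
id $        id $          match 'id'
$           $             accept

The string is accepted.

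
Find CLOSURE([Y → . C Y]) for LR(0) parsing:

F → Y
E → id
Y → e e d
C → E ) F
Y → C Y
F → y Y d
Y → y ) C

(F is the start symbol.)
To compute CLOSURE, for each item [A → α.Bβ] where B is a non-terminal, add [B → .γ] for all productions B → γ; repeat for the newly added items until nothing changes.

Start with: [Y → . C Y]
  [Y → . C Y] has the dot before C: add [C → . E ) F]
  [C → . E ) F] has the dot before E: add [E → . id]
No further items can be added.

CLOSURE = { [C → . E ) F], [E → . id], [Y → . C Y] }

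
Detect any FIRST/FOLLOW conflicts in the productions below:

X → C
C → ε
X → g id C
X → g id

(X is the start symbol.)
No FIRST/FOLLOW conflicts.

Nullable non-terminals: C, X.
FIRST sets used below: FIRST(C) = { ε }
C has a nullable alternative but only one production, so nothing to check.

X: nullable alternative(s) X → C; FOLLOW(X) = { $ }
  X → C: FIRST \ {ε} = { } — this is the only nullable alternative, skip
  X → g id C: FIRST \ {ε} = { 'g' } — disjoint from FOLLOW(X)
  X → g id: FIRST \ {ε} = { 'g' } — disjoint from FOLLOW(X)

No FIRST/FOLLOW conflicts found.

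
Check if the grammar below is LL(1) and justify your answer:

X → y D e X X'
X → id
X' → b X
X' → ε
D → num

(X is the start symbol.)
A grammar is LL(1) if for each non-terminal N with multiple productions, the predict sets of those productions are pairwise disjoint, where PREDICT(N → α) = (FIRST(α) \ {ε}) ∪ (FOLLOW(N) if α ⇒* ε).

Relevant sets:
  FOLLOW(X') = { $, 'b' }

For X:
  PREDICT(X → y D e X X') = { 'y' }
  PREDICT(X → id) = { 'id' }
For X':
  PREDICT(X' → b X) = { 'b' }
  PREDICT(X' → ε) = { $, 'b' }
D has a single production, so nothing to check there.

Conflict found: Predict set conflict for X': { 'b' }
The grammar is NOT LL(1).

Answer: No. Predict set conflict for X': { 'b' }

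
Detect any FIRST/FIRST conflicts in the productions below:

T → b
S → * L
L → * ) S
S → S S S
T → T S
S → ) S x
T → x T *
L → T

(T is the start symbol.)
A FIRST/FIRST conflict occurs when two productions N → α and N → β for the same non-terminal have FIRST(α) ∩ FIRST(β) ≠ ∅ (with ε ∈ FIRST of a nullable right-hand side, so two nullable alternatives also conflict).

FIRST sets of the non-terminals at (or reachable through a nullable prefix from) the front of some alternative:
  FIRST(T) = { 'b', 'x' }
  FIRST(S) = { ')', '*' }

Productions for T:
  T → b: FIRST = { 'b' }
  T → T S: FIRST = { 'b', 'x' }
  T → x T *: FIRST = { 'x' }
Productions for S:
  S → * L: FIRST = { '*' }
  S → S S S: FIRST = { ')', '*' }
  S → ) S x: FIRST = { ')' }
Productions for L:
  L → * ) S: FIRST = { '*' }
  L → T: FIRST = { 'b', 'x' }

Conflict for T: T → b and T → T S
  Overlap: { 'b' }
Conflict for T: T → T S and T → x T *
  Overlap: { 'x' }
Conflict for S: S → * L and S → S S S
  Overlap: { '*' }
Conflict for S: S → S S S and S → ) S x
  Overlap: { ')' }

Answer: Yes. T → b / T → T S on { 'b' }; T → T S / T → x T '*' on { 'x' }; S → '*' L / S → S S S on { '*' }; S → S S S / S → ')' S x on { ')' }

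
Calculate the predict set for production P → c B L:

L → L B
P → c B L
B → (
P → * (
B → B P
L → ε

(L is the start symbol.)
PREDICT(P → c B L) = (FIRST(RHS) \ {ε}) ∪ (FOLLOW(P) if ε ∈ FIRST(RHS), i.e. RHS ⇒* ε)
FIRST(c B L) = { 'c' }
ε ∉ FIRST(c B L), so FOLLOW(P) is not added.
PREDICT(P → c B L) = { 'c' }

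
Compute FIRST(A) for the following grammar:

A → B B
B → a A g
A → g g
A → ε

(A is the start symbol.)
To compute FIRST(A), examine every production with A on the left-hand side, reading each right-hand side left to right until a non-nullable symbol is reached.

FIRST sets of the other non-terminals involved (by the same procedure, iterated to a fixed point):
  FIRST(B) = { 'a' }

From A → B B:
  - B is a non-terminal: add FIRST(B) \ {ε} = { 'a' }
    B is not nullable, so stop
From A → g g:
  - g is a terminal: add 'g' and stop
From A → ε:
  - ε-production, so ε ∈ FIRST(A)

Collecting: FIRST(A) = { 'a', 'g', ε }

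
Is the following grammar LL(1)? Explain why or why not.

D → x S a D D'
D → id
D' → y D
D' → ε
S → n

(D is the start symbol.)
A grammar is LL(1) if for each non-terminal N with multiple productions, the predict sets of those productions are pairwise disjoint, where PREDICT(N → α) = (FIRST(α) \ {ε}) ∪ (FOLLOW(N) if α ⇒* ε).

Relevant sets:
  FOLLOW(D') = { $, 'y' }

For D:
  PREDICT(D → x S a D D') = { 'x' }
  PREDICT(D → id) = { 'id' }
For D':
  PREDICT(D' → y D) = { 'y' }
  PREDICT(D' → ε) = { $, 'y' }
S has a single production, so nothing to check there.

Conflict found: Predict set conflict for D': { 'y' }
The grammar is NOT LL(1).

Answer: No. Predict set conflict for D': { 'y' }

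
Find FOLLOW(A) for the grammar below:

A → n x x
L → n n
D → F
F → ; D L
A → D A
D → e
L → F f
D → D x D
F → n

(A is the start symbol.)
{ $ }

To compute FOLLOW(A), find every occurrence of A on a right-hand side N → α A β: add FIRST(β) \ {ε}, and if β is empty or nullable also add FOLLOW(N). Iterate to a fixed point.

A is the start symbol, so $ ∈ FOLLOW(A).
In A → D A: A is at the end; this adds FOLLOW(A) to itself — nothing new

Taking the union: FOLLOW(A) = { $ }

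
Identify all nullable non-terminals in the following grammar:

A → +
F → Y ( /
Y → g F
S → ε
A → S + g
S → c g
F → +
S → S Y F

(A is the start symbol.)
{ 'S' }

ε-productions: S → ε
So S is immediately nullable.
No further non-terminal can be added: every production for the remaining non-terminals contains a terminal or a non-nullable non-terminal.
Nullable = { 'S' }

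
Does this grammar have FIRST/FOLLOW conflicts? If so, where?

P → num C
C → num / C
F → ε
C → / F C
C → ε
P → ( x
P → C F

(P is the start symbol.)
No FIRST/FOLLOW conflicts.

Nullable non-terminals: C, F, P.
FIRST sets used below: FIRST(C) = { '/', 'num', ε }, FIRST(F) = { ε }

C: nullable alternative(s) C → ε; FOLLOW(C) = { $ }
  C → num / C: FIRST \ {ε} = { 'num' } — disjoint from FOLLOW(C)
  C → / F C: FIRST \ {ε} = { '/' } — disjoint from FOLLOW(C)
  C → ε: FIRST \ {ε} = { } — this is the only nullable alternative, skip
F has a nullable alternative but only one production, so nothing to check.

P: nullable alternative(s) P → C F; FOLLOW(P) = { $ }
  P → num C: FIRST \ {ε} = { 'num' } — disjoint from FOLLOW(P)
  P → ( x: FIRST \ {ε} = { '(' } — disjoint from FOLLOW(P)
  P → C F: FIRST \ {ε} = { '/', 'num' } — this is the only nullable alternative, skip

No FIRST/FOLLOW conflicts found.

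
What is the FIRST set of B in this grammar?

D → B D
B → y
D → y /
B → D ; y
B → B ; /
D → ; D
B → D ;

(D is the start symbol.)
{ ';', 'y' }

FIRST sets of the other non-terminals involved (by the same procedure, iterated to a fixed point):
  FIRST(D) = { ';', 'y' }

From B → y:
  - y is a terminal: add 'y' and stop
From B → D ; y:
  - D is a non-terminal: add FIRST(D) \ {ε} = { ';', 'y' }
    D is not nullable, so stop
From B → B ; /:
  - B is the symbol being defined: contributes nothing new
    B is not nullable, so stop
From B → D ;:
  - D is a non-terminal: add FIRST(D) \ {ε} = { ';', 'y' }
    D is not nullable, so stop

Collecting: FIRST(B) = { ';', 'y' }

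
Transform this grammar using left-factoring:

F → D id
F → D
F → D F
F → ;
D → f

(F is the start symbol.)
F → D F'
F' → id
F' → ε
F' → F
F → ;
D → f

Left-factoring transforms A → αβ₁ | αβ₂ into A → αA' and A' → β₁ | β₂
(α is the longest common prefix among the alternatives). Repeat until
no nonterminal has two alternatives with a common prefix.

Round 1: F has alternatives sharing prefix 'D'. Introduce F': F → D F'
  Add: F' → id
  Add: F' → ε
  Add: F' → F

No remaining common prefixes — done.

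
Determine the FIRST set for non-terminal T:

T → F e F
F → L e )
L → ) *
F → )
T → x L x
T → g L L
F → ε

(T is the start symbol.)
To compute FIRST(T), examine every production with T on the left-hand side, reading each right-hand side left to right until a non-nullable symbol is reached.

FIRST sets of the other non-terminals involved (by the same procedure, iterated to a fixed point):
  FIRST(F) = { ')', ε }

From T → F e F:
  - F is a non-terminal: add FIRST(F) \ {ε} = { ')' }
    F is nullable, so continue to the next symbol
  - e is a terminal: add 'e' and stop
From T → x L x:
  - x is a terminal: add 'x' and stop
From T → g L L:
  - g is a terminal: add 'g' and stop

Collecting: FIRST(T) = { ')', 'e', 'g', 'x' }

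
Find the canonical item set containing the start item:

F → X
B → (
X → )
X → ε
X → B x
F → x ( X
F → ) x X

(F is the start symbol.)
First, augment the grammar with F' → F
I₀ = CLOSURE({ [F' → . F] }):
  [F' → . F] has the dot before F: add [F → . X], [F → . x ( X], [F → . ) x X]
  [F → . X] has the dot before X: add [X → . )], [X → .], [X → . B x]
  [X → . B x] has the dot before B: add [B → . (]
No further items can be added.

I₀ = { [B → . (], [F → . ) x X], [F → . X], [F → . x ( X], [F' → . F], [X → . )], [X → . B x], [X → .] }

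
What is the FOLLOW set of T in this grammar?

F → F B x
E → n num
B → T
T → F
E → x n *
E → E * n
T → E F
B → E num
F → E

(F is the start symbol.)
{ 'x' }

To compute FOLLOW(T), find every occurrence of T on a right-hand side N → α T β: add FIRST(β) \ {ε}, and if β is empty or nullable also add FOLLOW(N). Iterate to a fixed point.

In B → T: T is at the end, add FOLLOW(B)

The FOLLOW sets referred to above (computed the same way, to a fixed point):
  FOLLOW(B) = { 'x' }

Taking the union: FOLLOW(T) = { 'x' }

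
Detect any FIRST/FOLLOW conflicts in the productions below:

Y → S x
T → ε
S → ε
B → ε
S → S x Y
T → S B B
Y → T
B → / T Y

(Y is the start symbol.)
A FIRST/FOLLOW conflict occurs when a non-terminal N has a nullable alternative N → β (β ⇒* ε) and another alternative N → α with FIRST(α) ∩ FOLLOW(N) ≠ ∅: on such a lookahead the parser cannot decide between expanding α and letting N vanish via β.

Nullable non-terminals: B, S, T, Y.
FIRST sets used below: FIRST(S) = { 'x', ε }, FIRST(B) = { '/', ε }, FIRST(T) = { '/', 'x', ε }

B: nullable alternative(s) B → ε; FOLLOW(B) = { $, '/', 'x' }
  B → ε: FIRST \ {ε} = { } — this is the only nullable alternative, skip
  B → / T Y: FIRST \ {ε} = { '/' } — overlaps FOLLOW(B) on { '/' }: CONFLICT

S: nullable alternative(s) S → ε; FOLLOW(S) = { $, '/', 'x' }
  S → ε: FIRST \ {ε} = { } — this is the only nullable alternative, skip
  S → S x Y: FIRST \ {ε} = { 'x' } — overlaps FOLLOW(S) on { 'x' }: CONFLICT

T: nullable alternative(s) T → ε, T → S B B; FOLLOW(T) = { $, '/', 'x' }
  T → ε: FIRST \ {ε} = { } — disjoint from FOLLOW(T)
  T → S B B: FIRST \ {ε} = { '/', 'x' } — overlaps FOLLOW(T) on { '/', 'x' }: CONFLICT

Y: nullable alternative(s) Y → T; FOLLOW(Y) = { $, '/', 'x' }
  Y → S x: FIRST \ {ε} = { 'x' } — overlaps FOLLOW(Y) on { 'x' }: CONFLICT
  Y → T: FIRST \ {ε} = { '/', 'x' } — this is the only nullable alternative, skip

So the grammar has 4 FIRST/FOLLOW conflicts (marked CONFLICT above).

Answer: Yes. Y → S x with FOLLOW(Y) on { 'x' }; T → S B B with FOLLOW(T) on { '/', 'x' }; S → S x Y with FOLLOW(S) on { 'x' }; B → '/' T Y with FOLLOW(B) on { '/' }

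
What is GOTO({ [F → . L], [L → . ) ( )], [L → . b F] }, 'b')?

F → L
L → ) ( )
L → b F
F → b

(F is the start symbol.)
GOTO(I, 'b') = CLOSURE({ [A → αX.β] : [A → α.Xβ] ∈ I, X = 'b' })

Items with dot before 'b', with the dot advanced:
  [L → . b F] → [L → b . F]
Closure of the advanced items:
  [L → b . F] has the dot before F: add [F → . L], [F → . b]
  [F → . L] has the dot before L: add [L → . ) ( )], [L → . b F]

GOTO = { [F → . L], [F → . b], [L → . ) ( )], [L → . b F], [L → b . F] }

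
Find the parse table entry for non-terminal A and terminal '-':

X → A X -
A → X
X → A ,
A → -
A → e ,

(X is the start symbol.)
A → X, A → -

To find M[A, '-'], we find productions for A where '-' is in the predict set (PREDICT(N → α) = (FIRST(α) \ {ε}) ∪ (FOLLOW(N) if α ⇒* ε)).

Relevant sets:
  FIRST(X) = { '-', 'e' }

A → X: PREDICT = { '-', 'e' }
  '-' is in predict set, so this production goes in M[A, '-']
A → -: PREDICT = { '-' }
  '-' is in predict set, so this production goes in M[A, '-']
A → e ,: PREDICT = { 'e' }

M[A, '-'] = A → X, A → -  (a multiply-defined cell — the grammar is not LL(1))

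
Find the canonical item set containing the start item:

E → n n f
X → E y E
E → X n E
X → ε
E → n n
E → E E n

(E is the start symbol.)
First, augment the grammar with E' → E
I₀ = CLOSURE({ [E' → . E] }):
  [E' → . E] has the dot before E: add [E → . n n f], [E → . X n E], [E → . n n], [E → . E E n]
  [E → . X n E] has the dot before X: add [X → . E y E], [X → .]
No further items can be added.

I₀ = { [E → . E E n], [E → . X n E], [E → . n n f], [E → . n n], [E' → . E], [X → . E y E], [X → .] }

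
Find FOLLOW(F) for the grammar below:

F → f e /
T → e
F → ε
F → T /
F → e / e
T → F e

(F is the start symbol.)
{ $, 'e' }

F is the start symbol, so $ ∈ FOLLOW(F).
In T → F e: F is followed by e, add FIRST(e) \ {ε} = { 'e' }

Taking the union: FOLLOW(F) = { $, 'e' }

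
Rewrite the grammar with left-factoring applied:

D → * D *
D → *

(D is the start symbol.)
Left-factoring transforms A → αβ₁ | αβ₂ into A → αA' and A' → β₁ | β₂
(α is the longest common prefix among the alternatives). Repeat until
no nonterminal has two alternatives with a common prefix.

Round 1: D has alternatives sharing prefix '*'. Introduce D': D → * D'
  Add: D' → D *
  Add: D' → ε

No remaining common prefixes — done.

Resulting grammar:
D → * D'
D' → D *
D' → ε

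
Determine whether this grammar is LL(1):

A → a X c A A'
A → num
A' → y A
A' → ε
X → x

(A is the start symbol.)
No. Predict set conflict for A': { 'y' }

A grammar is LL(1) if for each non-terminal N with multiple productions, the predict sets of those productions are pairwise disjoint, where PREDICT(N → α) = (FIRST(α) \ {ε}) ∪ (FOLLOW(N) if α ⇒* ε).

Relevant sets:
  FOLLOW(A') = { $, 'y' }

For A:
  PREDICT(A → a X c A A') = { 'a' }
  PREDICT(A → num) = { 'num' }
For A':
  PREDICT(A' → y A) = { 'y' }
  PREDICT(A' → ε) = { $, 'y' }
X has a single production, so nothing to check there.

Conflict found: Predict set conflict for A': { 'y' }
The grammar is NOT LL(1).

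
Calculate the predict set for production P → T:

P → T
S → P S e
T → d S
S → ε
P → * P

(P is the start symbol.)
{ 'd' }

PREDICT(P → T) = (FIRST(RHS) \ {ε}) ∪ (FOLLOW(P) if ε ∈ FIRST(RHS), i.e. RHS ⇒* ε)
FIRST(T) = { 'd' }
FIRST(T) = { 'd' }
ε ∉ FIRST(T), so FOLLOW(P) is not added.
PREDICT(P → T) = { 'd' }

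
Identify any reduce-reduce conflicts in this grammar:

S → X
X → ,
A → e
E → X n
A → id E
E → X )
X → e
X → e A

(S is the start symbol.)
No reduce-reduce conflicts

A reduce-reduce conflict occurs when an LR(0) state has two complete items [A → α .] and [B → β .] — both call for a reduction, and with no lookahead the parser cannot choose between them.

Augment with S' → S and build the canonical LR(0) collection (I0 = CLOSURE({[S' → . S]}), then GOTO on every symbol after a dot until no new states appear). It has 12 states:
  I0: { [S → . X], [S' → . S], [X → . ,], [X → . e A], [X → . e] }  — shift
  I1: { [X → , .] }  — reduce
  I2: { [S' → S .] }  — accept
  I3: { [S → X .] }  — reduce
  I4: { [A → . e], [A → . id E], [X → e . A], [X → e .] }  — shift, reduce
  I5: { [X → e A .] }  — reduce
  I6: { [A → e .] }  — reduce
  I7: { [A → id . E], [E → . X )], [E → . X n], [X → . ,], [X → . e A], [X → . e] }  — shift
  I8: { [A → id E .] }  — reduce
  I9: { [E → X . )], [E → X . n] }  — shift
  I10: { [E → X ) .] }  — reduce
  I11: { [E → X n .] }  — reduce

No state contains more than one complete item.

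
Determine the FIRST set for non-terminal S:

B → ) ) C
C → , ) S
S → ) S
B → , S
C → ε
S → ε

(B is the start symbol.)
To compute FIRST(S), examine every production with S on the left-hand side, reading each right-hand side left to right until a non-nullable symbol is reached.

From S → ) S:
  - ')' is a terminal: add ')' and stop
From S → ε:
  - ε-production, so ε ∈ FIRST(S)

Collecting: FIRST(S) = { ')', ε }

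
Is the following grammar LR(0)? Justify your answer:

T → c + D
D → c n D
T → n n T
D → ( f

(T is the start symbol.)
Yes, the grammar is LR(0)

Augment with T' → T and build the canonical LR(0) collection (I0 = CLOSURE({[T' → . T]}), then GOTO on every symbol after a dot until no new states appear). It has 13 states:
  I0: { [T → . c + D], [T → . n n T], [T' → . T] }  — shift
  I1: { [T' → T .] }  — accept
  I2: { [T → c . + D] }  — shift
  I3: { [T → n . n T] }  — shift
  I4: { [T → . c + D], [T → . n n T], [T → n n . T] }  — shift
  I5: { [T → n n T .] }  — reduce
  I6: { [D → . ( f], [D → . c n D], [T → c + . D] }  — shift
  I7: { [D → ( . f] }  — shift
  I8: { [T → c + D .] }  — reduce
  I9: { [D → c . n D] }  — shift
  I10: { [D → . ( f], [D → . c n D], [D → c n . D] }  — shift
  I11: { [D → c n D .] }  — reduce
  I12: { [D → ( f .] }  — reduce

Every state is either a pure shift/goto state or contains exactly one complete item and nothing to shift — no conflicts. The grammar is LR(0).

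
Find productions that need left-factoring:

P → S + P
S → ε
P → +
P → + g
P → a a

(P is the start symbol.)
Yes, P has productions with common prefix '+'

Left-factoring is needed when two productions for the same non-terminal
share a common prefix on the right-hand side.

Productions for P:
  P → S + P
  P → +
  P → + g
  P → a a

Found common prefix '+' in productions for P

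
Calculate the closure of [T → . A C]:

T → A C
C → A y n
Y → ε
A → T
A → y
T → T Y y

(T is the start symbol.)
{ [A → . T], [A → . y], [T → . A C], [T → . T Y y] }

To compute CLOSURE, for each item [A → α.Bβ] where B is a non-terminal, add [B → .γ] for all productions B → γ; repeat for the newly added items until nothing changes.

Start with: [T → . A C]
  [T → . A C] has the dot before A: add [A → . T], [A → . y]
  [A → . T] has the dot before T: add [T → . T Y y]
No further items can be added.

CLOSURE = { [A → . T], [A → . y], [T → . A C], [T → . T Y y] }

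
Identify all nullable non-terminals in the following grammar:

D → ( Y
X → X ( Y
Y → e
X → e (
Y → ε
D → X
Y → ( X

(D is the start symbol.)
A non-terminal is nullable if it can derive ε (the empty string): either it has an ε-production, or it has a production whose right-hand side consists entirely of nullable non-terminals.

ε-productions: Y → ε
So Y is immediately nullable.
No further non-terminal can be added: every production for the remaining non-terminals contains a terminal or a non-nullable non-terminal.
Nullable = { 'Y' }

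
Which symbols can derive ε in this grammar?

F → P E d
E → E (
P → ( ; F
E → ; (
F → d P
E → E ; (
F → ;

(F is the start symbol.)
None

There are no ε-productions, so no non-terminal can derive ε.
No non-terminals are nullable.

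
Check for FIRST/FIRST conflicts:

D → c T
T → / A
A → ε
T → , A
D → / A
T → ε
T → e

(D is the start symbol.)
No FIRST/FIRST conflicts.

A FIRST/FIRST conflict occurs when two productions N → α and N → β for the same non-terminal have FIRST(α) ∩ FIRST(β) ≠ ∅ (with ε ∈ FIRST of a nullable right-hand side, so two nullable alternatives also conflict).

Productions for D:
  D → c T: FIRST = { 'c' }
  D → / A: FIRST = { '/' }
Productions for T:
  T → / A: FIRST = { '/' }
  T → , A: FIRST = { ',' }
  T → ε: FIRST = { ε }
  T → e: FIRST = { 'e' }
A has only one production, so no FIRST/FIRST conflict is possible there.

All alternatives of each non-terminal have pairwise disjoint FIRST sets.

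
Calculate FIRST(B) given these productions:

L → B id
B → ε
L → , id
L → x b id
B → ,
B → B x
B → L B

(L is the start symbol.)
To compute FIRST(B), examine every production with B on the left-hand side, reading each right-hand side left to right until a non-nullable symbol is reached.

FIRST sets of the other non-terminals involved (by the same procedure, iterated to a fixed point):
  FIRST(L) = { ',', 'id', 'x' }

From B → ε:
  - ε-production, so ε ∈ FIRST(B)
From B → ,:
  - ',' is a terminal: add ',' and stop
From B → B x:
  - B is the symbol being defined: contributes nothing new
    B is nullable, so continue to the next symbol
  - x is a terminal: add 'x' and stop
From B → L B:
  - L is a non-terminal: add FIRST(L) \ {ε} = { ',', 'id', 'x' }
    L is not nullable, so stop

Collecting: FIRST(B) = { ',', 'id', 'x', ε }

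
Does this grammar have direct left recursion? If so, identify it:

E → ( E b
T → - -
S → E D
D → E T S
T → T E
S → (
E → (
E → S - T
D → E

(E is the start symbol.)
E → ( E b: starts with '('
T → - -: starts with '-'
S → E D: starts with E
D → E T S: starts with E
T → T E: LEFT RECURSIVE (starts with T)
S → (: starts with '('
E → (: starts with '('
E → S - T: starts with S
D → E: starts with E

The grammar has direct left recursion on: T.

Answer: Yes, T is left-recursive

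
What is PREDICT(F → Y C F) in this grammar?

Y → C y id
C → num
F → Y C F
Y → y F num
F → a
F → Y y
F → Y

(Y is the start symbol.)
PREDICT(F → Y C F) = (FIRST(RHS) \ {ε}) ∪ (FOLLOW(F) if ε ∈ FIRST(RHS), i.e. RHS ⇒* ε)
FIRST(Y) = { 'num', 'y' }
FIRST(Y C F) = { 'num', 'y' }
ε ∉ FIRST(Y C F), so FOLLOW(F) is not added.
PREDICT(F → Y C F) = { 'num', 'y' }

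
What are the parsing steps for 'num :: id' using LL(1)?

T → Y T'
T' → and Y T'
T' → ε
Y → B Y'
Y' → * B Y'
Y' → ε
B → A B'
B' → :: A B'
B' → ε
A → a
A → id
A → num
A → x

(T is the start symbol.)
LL(1) parsing maintains a stack (initially the start symbol over $) and the input. At each step: if the stack top is a terminal, match it against the current input token; if it is a non-terminal N, replace it with the RHS of M[N, lookahead] (the unique production whose predict set contains the lookahead).

Stack is shown with the top on the left.

Stack            Input        Action
------------------------------------
T $              num :: id $  output T → Y T'
Y T' $           num :: id $  output Y → B Y'
B Y' T' $        num :: id $  output B → A B'
A B' Y' T' $     num :: id $  output A → num
num B' Y' T' $   num :: id $  match 'num'
B' Y' T' $       :: id $      output B' → :: A B'
:: A B' Y' T' $  :: id $      match '::'
A B' Y' T' $     id $         output A → id
id B' Y' T' $    id $         match 'id'
B' Y' T' $       $            output B' → ε
Y' T' $          $            output Y' → ε
T' $             $            output T' → ε
$                $            accept

The string is accepted.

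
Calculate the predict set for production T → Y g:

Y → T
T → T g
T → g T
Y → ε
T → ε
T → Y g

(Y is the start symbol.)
{ 'g' }

PREDICT(T → Y g) = (FIRST(RHS) \ {ε}) ∪ (FOLLOW(T) if ε ∈ FIRST(RHS), i.e. RHS ⇒* ε)
FIRST(Y) = { 'g', ε }
FIRST(Y g) = { 'g' }
ε ∉ FIRST(Y g), so FOLLOW(T) is not added.
PREDICT(T → Y g) = { 'g' }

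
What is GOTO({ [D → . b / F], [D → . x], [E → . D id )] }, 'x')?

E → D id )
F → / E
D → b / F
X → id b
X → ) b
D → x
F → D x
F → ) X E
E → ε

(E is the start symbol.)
{ [D → x .] }

GOTO(I, 'x') = CLOSURE({ [A → αX.β] : [A → α.Xβ] ∈ I, X = 'x' })

Items with dot before 'x', with the dot advanced:
  [D → . x] → [D → x .]
Closure adds nothing (no advanced item has the dot before a non-terminal).

GOTO = { [D → x .] }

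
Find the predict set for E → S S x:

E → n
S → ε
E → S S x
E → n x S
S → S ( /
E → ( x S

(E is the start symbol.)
{ '(', 'x' }

PREDICT(E → S S x) = (FIRST(RHS) \ {ε}) ∪ (FOLLOW(E) if ε ∈ FIRST(RHS), i.e. RHS ⇒* ε)
FIRST(S) = { '(', ε }
FIRST(S S x) = { '(', 'x' }
ε ∉ FIRST(S S x), so FOLLOW(E) is not added.
PREDICT(E → S S x) = { '(', 'x' }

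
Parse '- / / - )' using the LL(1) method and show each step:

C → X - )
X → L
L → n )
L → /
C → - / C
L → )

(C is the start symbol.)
LL(1) parsing maintains a stack (initially the start symbol over $) and the input. At each step: if the stack top is a terminal, match it against the current input token; if it is a non-terminal N, replace it with the RHS of M[N, lookahead] (the unique production whose predict set contains the lookahead).

Stack is shown with the top on the left.

Stack    Input        Action
----------------------------
C $      - / / - ) $  output C → - / C
- / C $  - / / - ) $  match '-'
/ C $    / / - ) $    match '/'
C $      / - ) $      output C → X - )
X - ) $  / - ) $      output X → L
L - ) $  / - ) $      output L → /
/ - ) $  / - ) $      match '/'
- ) $    - ) $        match '-'
) $      ) $          match ')'
$        $            accept

The string is accepted.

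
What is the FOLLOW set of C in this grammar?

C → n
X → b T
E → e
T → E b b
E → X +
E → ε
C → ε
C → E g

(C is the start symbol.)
{ $ }

C is the start symbol, so $ ∈ FOLLOW(C).
C does not occur on any right-hand side.

Taking the union: FOLLOW(C) = { $ }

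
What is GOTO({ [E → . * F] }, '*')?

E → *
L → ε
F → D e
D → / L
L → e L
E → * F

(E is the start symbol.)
{ [D → . / L], [E → * . F], [F → . D e] }

GOTO(I, '*') = CLOSURE({ [A → αX.β] : [A → α.Xβ] ∈ I, X = '*' })

Items with dot before '*', with the dot advanced:
  [E → . * F] → [E → * . F]
Closure of the advanced items:
  [E → * . F] has the dot before F: add [F → . D e]
  [F → . D e] has the dot before D: add [D → . / L]

GOTO = { [D → . / L], [E → * . F], [F → . D e] }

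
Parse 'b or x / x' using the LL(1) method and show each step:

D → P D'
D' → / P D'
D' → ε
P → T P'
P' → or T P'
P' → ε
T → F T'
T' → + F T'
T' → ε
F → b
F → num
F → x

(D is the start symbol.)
Stack is shown with the top on the left.

Stack         Input         Action
----------------------------------
D $           b or x / x $  output D → P D'
P D' $        b or x / x $  output P → T P'
T P' D' $     b or x / x $  output T → F T'
F T' P' D' $  b or x / x $  output F → b
b T' P' D' $  b or x / x $  match 'b'
T' P' D' $    or x / x $    output T' → ε
P' D' $       or x / x $    output P' → or T P'
or T P' D' $  or x / x $    match 'or'
T P' D' $     x / x $       output T → F T'
F T' P' D' $  x / x $       output F → x
x T' P' D' $  x / x $       match 'x'
T' P' D' $    / x $         output T' → ε
P' D' $       / x $         output P' → ε
D' $          / x $         output D' → / P D'
/ P D' $      / x $         match '/'
P D' $        x $           output P → T P'
T P' D' $     x $           output T → F T'
F T' P' D' $  x $           output F → x
x T' P' D' $  x $           match 'x'
T' P' D' $    $             output T' → ε
P' D' $       $             output P' → ε
D' $          $             output D' → ε
$             $             accept

The string is accepted.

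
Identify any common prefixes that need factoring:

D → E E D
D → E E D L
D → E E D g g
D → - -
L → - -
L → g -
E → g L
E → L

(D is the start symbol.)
Left-factoring is needed when two productions for the same non-terminal
share a common prefix on the right-hand side.

Productions for D:
  D → E E D
  D → E E D L
  D → E E D g g
  D → - -
Productions for L:
  L → - -
  L → g -
Productions for E:
  E → g L
  E → L

Found common prefix 'E E D' in productions for D

Answer: Yes, D has productions with common prefix 'E E D'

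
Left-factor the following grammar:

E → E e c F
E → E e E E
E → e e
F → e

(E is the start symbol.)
E → E e E'
E' → c F
E' → E E
E → e e
F → e

Left-factoring transforms A → αβ₁ | αβ₂ into A → αA' and A' → β₁ | β₂
(α is the longest common prefix among the alternatives). Repeat until
no nonterminal has two alternatives with a common prefix.

Round 1: E has alternatives sharing prefix 'E e'. Introduce E': E → E e E'
  Add: E' → c F
  Add: E' → E E

No remaining common prefixes — done.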